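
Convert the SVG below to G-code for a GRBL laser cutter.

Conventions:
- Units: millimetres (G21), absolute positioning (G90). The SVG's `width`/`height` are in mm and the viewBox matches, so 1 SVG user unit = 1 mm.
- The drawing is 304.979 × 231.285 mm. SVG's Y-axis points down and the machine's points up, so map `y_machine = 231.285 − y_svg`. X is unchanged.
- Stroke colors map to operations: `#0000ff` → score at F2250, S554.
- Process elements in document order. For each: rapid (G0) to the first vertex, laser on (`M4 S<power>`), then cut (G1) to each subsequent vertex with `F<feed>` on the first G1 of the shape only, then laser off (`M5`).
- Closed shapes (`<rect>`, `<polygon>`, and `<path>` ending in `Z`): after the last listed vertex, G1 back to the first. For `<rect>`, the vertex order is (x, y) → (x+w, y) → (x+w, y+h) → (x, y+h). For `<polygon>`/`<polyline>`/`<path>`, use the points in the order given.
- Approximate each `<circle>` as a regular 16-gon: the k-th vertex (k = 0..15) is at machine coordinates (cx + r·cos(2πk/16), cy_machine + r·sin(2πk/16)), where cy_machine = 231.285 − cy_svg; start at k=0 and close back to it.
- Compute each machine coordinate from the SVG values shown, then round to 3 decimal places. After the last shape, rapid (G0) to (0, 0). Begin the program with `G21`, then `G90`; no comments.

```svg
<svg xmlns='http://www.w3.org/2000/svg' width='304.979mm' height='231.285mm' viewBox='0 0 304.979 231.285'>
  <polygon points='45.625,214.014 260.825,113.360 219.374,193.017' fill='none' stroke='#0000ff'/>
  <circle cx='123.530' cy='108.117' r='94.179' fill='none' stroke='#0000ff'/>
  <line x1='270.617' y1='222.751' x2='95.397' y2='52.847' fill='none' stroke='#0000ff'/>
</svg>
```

1 u = 1 mm; y_m = 231.285 − y.

[1] `<polygon>` closed polygon, #0000ff→score S554 F2250: (45.625,17.271) → (260.825,117.925) → (219.374,38.268) → (45.625,17.271) (closed)

[2] `<circle>` circle, #0000ff→score S554 F2250: (217.709,123.168) → (210.540,159.209) → (190.125,189.763) → (159.571,210.178) → (123.530,217.347) → (87.489,210.178) → (56.935,189.763) → (36.520,159.209) → (29.351,123.168) → (36.520,87.127) → (56.935,56.573) → (87.489,36.158) → (123.530,28.989) → (159.571,36.158) → (190.125,56.573) → (210.540,87.127) → (217.709,123.168) (closed)

[3] `<line>` line segment, #0000ff→score S554 F2250: (270.617,8.534) → (95.397,178.438)

G21
G90
G0 X45.625 Y17.271
M4 S554
G1 X260.825 Y117.925 F2250
G1 X219.374 Y38.268
G1 X45.625 Y17.271
M5
G0 X217.709 Y123.168
M4 S554
G1 X210.540 Y159.209 F2250
G1 X190.125 Y189.763
G1 X159.571 Y210.178
G1 X123.530 Y217.347
G1 X87.489 Y210.178
G1 X56.935 Y189.763
G1 X36.520 Y159.209
G1 X29.351 Y123.168
G1 X36.520 Y87.127
G1 X56.935 Y56.573
G1 X87.489 Y36.158
G1 X123.530 Y28.989
G1 X159.571 Y36.158
G1 X190.125 Y56.573
G1 X210.540 Y87.127
G1 X217.709 Y123.168
M5
G0 X270.617 Y8.534
M4 S554
G1 X95.397 Y178.438 F2250
M5
G0 X0.000 Y0.000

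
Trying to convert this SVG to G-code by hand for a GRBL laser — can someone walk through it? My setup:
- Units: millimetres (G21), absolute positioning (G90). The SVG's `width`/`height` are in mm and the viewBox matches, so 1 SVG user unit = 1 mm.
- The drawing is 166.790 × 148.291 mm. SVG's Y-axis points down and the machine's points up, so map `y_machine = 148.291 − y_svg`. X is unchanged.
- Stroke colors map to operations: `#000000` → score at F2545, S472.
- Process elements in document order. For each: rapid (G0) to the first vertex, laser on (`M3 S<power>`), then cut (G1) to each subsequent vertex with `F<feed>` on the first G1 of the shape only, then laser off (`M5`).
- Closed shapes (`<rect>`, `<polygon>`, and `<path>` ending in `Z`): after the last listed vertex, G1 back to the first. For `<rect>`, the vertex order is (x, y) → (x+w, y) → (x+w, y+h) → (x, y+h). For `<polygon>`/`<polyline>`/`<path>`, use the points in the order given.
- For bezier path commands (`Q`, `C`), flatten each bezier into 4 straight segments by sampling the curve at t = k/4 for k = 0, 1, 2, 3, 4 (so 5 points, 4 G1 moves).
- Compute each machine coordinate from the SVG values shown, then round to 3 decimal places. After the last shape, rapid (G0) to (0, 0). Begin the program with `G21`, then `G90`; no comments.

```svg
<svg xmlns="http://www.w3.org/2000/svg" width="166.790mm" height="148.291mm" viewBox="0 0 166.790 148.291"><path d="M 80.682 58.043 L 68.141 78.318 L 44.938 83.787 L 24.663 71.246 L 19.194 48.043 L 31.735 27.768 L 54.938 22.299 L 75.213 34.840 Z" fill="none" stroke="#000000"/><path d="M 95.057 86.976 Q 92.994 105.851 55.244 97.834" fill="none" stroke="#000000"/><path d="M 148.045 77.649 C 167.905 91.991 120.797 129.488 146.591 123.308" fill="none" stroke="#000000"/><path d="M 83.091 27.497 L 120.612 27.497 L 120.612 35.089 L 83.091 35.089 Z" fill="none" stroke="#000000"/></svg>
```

G21
G90
G0 X80.682 Y90.248
M3 S472
G1 X68.141 Y69.973 F2545
G1 X44.938 Y64.504
G1 X24.663 Y77.045
G1 X19.194 Y100.248
G1 X31.735 Y120.523
G1 X54.938 Y125.992
G1 X75.213 Y113.451
G1 X80.682 Y90.248
M5
G0 X95.057 Y61.315
M3 S472
G1 X91.795 Y53.558 F2545
G1 X84.072 Y49.163
G1 X71.889 Y48.129
G1 X55.244 Y50.457
M5
G0 X148.045 Y70.642
M3 S472
G1 X152.569 Y56.588 F2545
G1 X145.093 Y40.117
G1 X138.729 Y27.493
G1 X146.591 Y24.983
M5
G0 X83.091 Y120.794
M3 S472
G1 X120.612 Y120.794 F2545
G1 X120.612 Y113.202
G1 X83.091 Y113.202
G1 X83.091 Y120.794
M5
G0 X0.000 Y0.000

1 u = 1 mm; y_m = 148.291 − y.

[1] `<path>` regular polygon, #000000→score S472 F2545: (80.682,90.248) → (68.141,69.973) → (44.938,64.504) → (24.663,77.045) → (19.194,100.248) → (31.735,120.523) → (54.938,125.992) → (75.213,113.451) → (80.682,90.248) (closed)

[2] `<path>` quadratic bezier, #000000→score S472 F2545: (95.057,61.315) → (91.795,53.558) → (84.072,49.163) → (71.889,48.129) → (55.244,50.457)

[3] `<path>` cubic bezier, #000000→score S472 F2545: (148.045,70.642) → (152.569,56.588) → (145.093,40.117) → (138.729,27.493) → (146.591,24.983)

[4] `<path>` rectangle, #000000→score S472 F2545: (83.091,120.794) → (120.612,120.794) → (120.612,113.202) → (83.091,113.202) → (83.091,120.794) (closed)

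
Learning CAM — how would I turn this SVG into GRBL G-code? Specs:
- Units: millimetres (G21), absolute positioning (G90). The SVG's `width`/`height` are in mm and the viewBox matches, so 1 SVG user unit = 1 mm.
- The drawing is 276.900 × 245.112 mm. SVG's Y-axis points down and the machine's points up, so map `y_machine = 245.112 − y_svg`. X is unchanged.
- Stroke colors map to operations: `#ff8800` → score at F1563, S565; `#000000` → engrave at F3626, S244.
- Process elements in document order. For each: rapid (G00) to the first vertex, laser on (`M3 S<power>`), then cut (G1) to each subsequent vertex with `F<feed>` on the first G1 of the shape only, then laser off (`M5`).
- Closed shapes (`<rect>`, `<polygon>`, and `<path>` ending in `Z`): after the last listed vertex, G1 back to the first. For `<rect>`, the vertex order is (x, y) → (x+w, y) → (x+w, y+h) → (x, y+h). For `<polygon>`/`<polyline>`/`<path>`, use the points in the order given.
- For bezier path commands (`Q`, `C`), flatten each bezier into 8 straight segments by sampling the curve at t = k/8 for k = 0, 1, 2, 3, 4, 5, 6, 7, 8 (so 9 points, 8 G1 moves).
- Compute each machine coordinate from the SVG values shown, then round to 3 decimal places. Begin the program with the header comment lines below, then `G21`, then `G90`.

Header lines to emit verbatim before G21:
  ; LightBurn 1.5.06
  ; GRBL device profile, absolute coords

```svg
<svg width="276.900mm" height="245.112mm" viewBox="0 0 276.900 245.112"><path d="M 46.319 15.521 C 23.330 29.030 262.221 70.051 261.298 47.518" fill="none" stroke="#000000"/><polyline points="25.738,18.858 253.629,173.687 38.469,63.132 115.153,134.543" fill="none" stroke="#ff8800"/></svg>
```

1 u = 1 mm; y_m = 245.112 − y.

[1] `<path>` cubic bezier, #000000→engrave S244 F3626: (46.319,229.591) → (48.994,223.413) → (70.341,215.724) → (104.480,207.589) → (145.534,200.077) → (187.621,194.254) → (224.864,191.188) → (251.383,191.945) → (261.298,197.594)

[2] `<polyline>` open polyline, #ff8800→score S565 F1563: (25.738,226.254) → (253.629,71.425) → (38.469,181.980) → (115.153,110.569)

; LightBurn 1.5.06
; GRBL device profile, absolute coords
G21
G90
G00 X46.319 Y229.591
M3 S244
G1 X48.994 Y223.413 F3626
G1 X70.341 Y215.724
G1 X104.480 Y207.589
G1 X145.534 Y200.077
G1 X187.621 Y194.254
G1 X224.864 Y191.188
G1 X251.383 Y191.945
G1 X261.298 Y197.594
M5
G00 X25.738 Y226.254
M3 S565
G1 X253.629 Y71.425 F1563
G1 X38.469 Y181.980
G1 X115.153 Y110.569
M5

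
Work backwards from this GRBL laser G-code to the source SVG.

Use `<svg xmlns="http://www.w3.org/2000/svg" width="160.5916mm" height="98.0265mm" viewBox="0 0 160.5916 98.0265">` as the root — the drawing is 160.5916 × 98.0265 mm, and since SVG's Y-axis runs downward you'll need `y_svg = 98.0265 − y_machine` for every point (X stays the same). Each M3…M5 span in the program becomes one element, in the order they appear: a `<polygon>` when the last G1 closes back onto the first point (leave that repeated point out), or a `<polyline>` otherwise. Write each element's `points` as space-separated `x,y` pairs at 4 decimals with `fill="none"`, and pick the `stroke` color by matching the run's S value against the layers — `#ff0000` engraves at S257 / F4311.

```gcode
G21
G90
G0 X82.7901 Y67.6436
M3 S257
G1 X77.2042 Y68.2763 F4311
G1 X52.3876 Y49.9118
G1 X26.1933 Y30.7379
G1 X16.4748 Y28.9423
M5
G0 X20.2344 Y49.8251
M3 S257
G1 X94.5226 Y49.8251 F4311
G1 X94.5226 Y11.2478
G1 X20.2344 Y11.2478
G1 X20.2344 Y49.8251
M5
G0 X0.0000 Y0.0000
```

y_svg = 98.0265 − y_m. Every run uses S257, so all elements get stroke `#ff0000` (engrave).

[1] open run; points: 82.7901,30.3829 77.2042,29.7502 52.3876,48.1147 26.1933,67.2886 16.4748,69.0842

[2] closed run; points: 20.2344,48.2014 94.5226,48.2014 94.5226,86.7787 20.2344,86.7787

<svg xmlns="http://www.w3.org/2000/svg" width="160.5916mm" height="98.0265mm" viewBox="0 0 160.5916 98.0265">
  <polyline points="82.7901,30.3829 77.2042,29.7502 52.3876,48.1147 26.1933,67.2886 16.4748,69.0842" fill="none" stroke="#ff0000"/>
  <polygon points="20.2344,48.2014 94.5226,48.2014 94.5226,86.7787 20.2344,86.7787" fill="none" stroke="#ff0000"/>
</svg>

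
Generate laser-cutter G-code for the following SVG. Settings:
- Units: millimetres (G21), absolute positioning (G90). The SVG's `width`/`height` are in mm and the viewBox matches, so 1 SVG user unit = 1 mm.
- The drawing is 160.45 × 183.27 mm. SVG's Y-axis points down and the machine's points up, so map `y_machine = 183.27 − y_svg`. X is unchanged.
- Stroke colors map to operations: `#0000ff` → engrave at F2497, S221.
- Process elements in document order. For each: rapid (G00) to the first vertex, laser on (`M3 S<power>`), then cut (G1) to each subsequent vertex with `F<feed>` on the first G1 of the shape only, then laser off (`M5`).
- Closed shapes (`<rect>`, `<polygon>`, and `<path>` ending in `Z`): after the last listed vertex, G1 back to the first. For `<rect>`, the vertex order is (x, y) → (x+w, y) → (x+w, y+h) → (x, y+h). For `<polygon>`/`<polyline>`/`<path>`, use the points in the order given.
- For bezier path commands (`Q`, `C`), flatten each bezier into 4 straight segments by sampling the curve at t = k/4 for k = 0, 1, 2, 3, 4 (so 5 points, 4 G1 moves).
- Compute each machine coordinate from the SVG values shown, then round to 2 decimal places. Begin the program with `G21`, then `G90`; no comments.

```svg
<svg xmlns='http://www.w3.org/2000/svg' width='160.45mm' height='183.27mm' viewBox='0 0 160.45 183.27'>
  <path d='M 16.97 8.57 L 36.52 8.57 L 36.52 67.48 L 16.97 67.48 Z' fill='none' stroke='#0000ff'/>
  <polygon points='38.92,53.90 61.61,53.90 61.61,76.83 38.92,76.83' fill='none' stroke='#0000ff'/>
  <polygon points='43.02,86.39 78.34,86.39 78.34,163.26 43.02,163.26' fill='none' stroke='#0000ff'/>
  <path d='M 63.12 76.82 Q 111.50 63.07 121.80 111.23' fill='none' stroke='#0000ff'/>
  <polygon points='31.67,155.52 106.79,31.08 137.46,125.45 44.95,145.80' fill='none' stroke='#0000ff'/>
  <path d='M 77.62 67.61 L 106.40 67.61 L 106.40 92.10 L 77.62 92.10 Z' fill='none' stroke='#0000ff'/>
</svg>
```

Since the viewBox matches the mm dimensions, user units are millimetres directly. The only transform is the Y-flip y_m = 183.27 − y_svg.

Shape 1 is a rectangle drawn with `<path>`. Its stroke #0000ff means engrave at S221, F2497. After flipping Y the toolpath is (16.97,174.70) → (36.52,174.70) → (36.52,115.79) → (16.97,115.79) → (16.97,174.70), returning to the start.

Shape 2 is a rectangle drawn with `<polygon>`. Its stroke #0000ff means engrave at S221, F2497. After flipping Y the toolpath is (38.92,129.37) → (61.61,129.37) → (61.61,106.44) → (38.92,106.44) → (38.92,129.37), returning to the start.

Shape 3 is a rectangle drawn with `<polygon>`. Its stroke #0000ff means engrave at S221, F2497. After flipping Y the toolpath is (43.02,96.88) → (78.34,96.88) → (78.34,20.01) → (43.02,20.01) → (43.02,96.88), returning to the start.

Shape 4 is a quadratic bezier drawn with `<path>`. Its stroke #0000ff means engrave at S221, F2497. After flipping Y the toolpath is (63.12,106.45) → (84.93,109.46) → (101.98,104.72) → (114.27,92.25) → (121.80,72.04).

Shape 5 is a closed polygon drawn with `<polygon>`. Its stroke #0000ff means engrave at S221, F2497. After flipping Y the toolpath is (31.67,27.75) → (106.79,152.19) → (137.46,57.82) → (44.95,37.47) → (31.67,27.75), returning to the start.

Shape 6 is a rectangle drawn with `<path>`. Its stroke #0000ff means engrave at S221, F2497. After flipping Y the toolpath is (77.62,115.66) → (106.40,115.66) → (106.40,91.17) → (77.62,91.17) → (77.62,115.66), returning to the start.

G21
G90
G00 X16.97 Y174.70
M3 S221
G1 X36.52 Y174.70 F2497
G1 X36.52 Y115.79
G1 X16.97 Y115.79
G1 X16.97 Y174.70
M5
G00 X38.92 Y129.37
M3 S221
G1 X61.61 Y129.37 F2497
G1 X61.61 Y106.44
G1 X38.92 Y106.44
G1 X38.92 Y129.37
M5
G00 X43.02 Y96.88
M3 S221
G1 X78.34 Y96.88 F2497
G1 X78.34 Y20.01
G1 X43.02 Y20.01
G1 X43.02 Y96.88
M5
G00 X63.12 Y106.45
M3 S221
G1 X84.93 Y109.46 F2497
G1 X101.98 Y104.72
G1 X114.27 Y92.25
G1 X121.80 Y72.04
M5
G00 X31.67 Y27.75
M3 S221
G1 X106.79 Y152.19 F2497
G1 X137.46 Y57.82
G1 X44.95 Y37.47
G1 X31.67 Y27.75
M5
G00 X77.62 Y115.66
M3 S221
G1 X106.40 Y115.66 F2497
G1 X106.40 Y91.17
G1 X77.62 Y91.17
G1 X77.62 Y115.66
M5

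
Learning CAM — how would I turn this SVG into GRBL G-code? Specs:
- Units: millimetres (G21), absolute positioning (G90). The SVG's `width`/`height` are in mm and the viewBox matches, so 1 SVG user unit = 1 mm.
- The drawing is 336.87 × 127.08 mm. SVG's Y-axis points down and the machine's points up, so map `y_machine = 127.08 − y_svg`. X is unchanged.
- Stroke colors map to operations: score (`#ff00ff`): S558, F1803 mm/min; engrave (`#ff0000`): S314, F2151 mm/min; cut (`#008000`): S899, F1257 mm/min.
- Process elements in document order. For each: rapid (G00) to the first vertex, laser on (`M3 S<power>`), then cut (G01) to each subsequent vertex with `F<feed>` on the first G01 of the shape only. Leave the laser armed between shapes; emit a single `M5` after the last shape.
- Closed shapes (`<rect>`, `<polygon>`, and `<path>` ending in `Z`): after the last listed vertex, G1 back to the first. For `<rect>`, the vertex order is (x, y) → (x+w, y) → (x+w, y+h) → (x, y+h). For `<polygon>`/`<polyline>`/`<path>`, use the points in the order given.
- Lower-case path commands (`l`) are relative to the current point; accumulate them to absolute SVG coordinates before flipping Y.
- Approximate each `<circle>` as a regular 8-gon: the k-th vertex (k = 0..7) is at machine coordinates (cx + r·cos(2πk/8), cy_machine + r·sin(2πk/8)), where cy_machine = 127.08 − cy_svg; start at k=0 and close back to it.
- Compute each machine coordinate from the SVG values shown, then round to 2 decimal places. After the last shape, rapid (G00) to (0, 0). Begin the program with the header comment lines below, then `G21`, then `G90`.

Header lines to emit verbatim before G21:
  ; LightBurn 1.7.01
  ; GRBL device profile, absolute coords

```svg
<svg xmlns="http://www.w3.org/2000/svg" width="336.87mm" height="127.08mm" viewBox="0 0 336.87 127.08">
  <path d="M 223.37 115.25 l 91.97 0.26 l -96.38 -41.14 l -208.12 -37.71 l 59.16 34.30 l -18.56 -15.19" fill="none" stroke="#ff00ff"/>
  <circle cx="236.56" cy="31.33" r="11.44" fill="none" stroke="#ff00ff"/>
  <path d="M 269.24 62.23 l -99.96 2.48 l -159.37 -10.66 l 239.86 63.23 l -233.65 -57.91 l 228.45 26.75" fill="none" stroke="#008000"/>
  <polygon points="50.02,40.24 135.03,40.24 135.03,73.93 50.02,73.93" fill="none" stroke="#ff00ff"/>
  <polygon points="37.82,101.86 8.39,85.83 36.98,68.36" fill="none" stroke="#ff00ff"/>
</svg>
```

Since the viewBox matches the mm dimensions, user units are millimetres directly. The only transform is the Y-flip y_m = 127.08 − y_svg.

Shape 1 is a open polyline drawn with `<path>`. Its stroke #ff00ff means score at S558, F1803. After flipping Y the toolpath is (223.37,11.83) → (315.34,11.57) → (218.96,52.71) → (10.84,90.42) → (70.00,56.12) → (51.44,71.31).

Shape 2 is a circle drawn with `<circle>`. Its stroke #ff00ff means score at S558, F1803. After flipping Y the toolpath is (248.00,95.75) → (244.65,103.84) → (236.56,107.19) → (228.47,103.84) → (225.12,95.75) → (228.47,87.66) → (236.56,84.31) → (244.65,87.66) → (248.00,95.75), returning to the start.

Shape 3 is a open polyline drawn with `<path>`. Its stroke #008000 means cut at S899, F1257. After flipping Y the toolpath is (269.24,64.85) → (169.28,62.37) → (9.91,73.03) → (249.77,9.80) → (16.12,67.71) → (244.57,40.96).

Shape 4 is a rectangle drawn with `<polygon>`. Its stroke #ff00ff means score at S558, F1803. After flipping Y the toolpath is (50.02,86.84) → (135.03,86.84) → (135.03,53.15) → (50.02,53.15) → (50.02,86.84), returning to the start.

Shape 5 is a regular polygon drawn with `<polygon>`. Its stroke #ff00ff means score at S558, F1803. After flipping Y the toolpath is (37.82,25.22) → (8.39,41.25) → (36.98,58.72) → (37.82,25.22), returning to the start.

; LightBurn 1.7.01
; GRBL device profile, absolute coords
G21
G90
G00 X223.37 Y11.83
M3 S558
G01 X315.34 Y11.57 F1803
G01 X218.96 Y52.71
G01 X10.84 Y90.42
G01 X70.00 Y56.12
G01 X51.44 Y71.31
G00 X248.00 Y95.75
M3 S558
G01 X244.65 Y103.84 F1803
G01 X236.56 Y107.19
G01 X228.47 Y103.84
G01 X225.12 Y95.75
G01 X228.47 Y87.66
G01 X236.56 Y84.31
G01 X244.65 Y87.66
G01 X248.00 Y95.75
G00 X269.24 Y64.85
M3 S899
G01 X169.28 Y62.37 F1257
G01 X9.91 Y73.03
G01 X249.77 Y9.80
G01 X16.12 Y67.71
G01 X244.57 Y40.96
G00 X50.02 Y86.84
M3 S558
G01 X135.03 Y86.84 F1803
G01 X135.03 Y53.15
G01 X50.02 Y53.15
G01 X50.02 Y86.84
G00 X37.82 Y25.22
M3 S558
G01 X8.39 Y41.25 F1803
G01 X36.98 Y58.72
G01 X37.82 Y25.22
M5
G00 X0.00 Y0.00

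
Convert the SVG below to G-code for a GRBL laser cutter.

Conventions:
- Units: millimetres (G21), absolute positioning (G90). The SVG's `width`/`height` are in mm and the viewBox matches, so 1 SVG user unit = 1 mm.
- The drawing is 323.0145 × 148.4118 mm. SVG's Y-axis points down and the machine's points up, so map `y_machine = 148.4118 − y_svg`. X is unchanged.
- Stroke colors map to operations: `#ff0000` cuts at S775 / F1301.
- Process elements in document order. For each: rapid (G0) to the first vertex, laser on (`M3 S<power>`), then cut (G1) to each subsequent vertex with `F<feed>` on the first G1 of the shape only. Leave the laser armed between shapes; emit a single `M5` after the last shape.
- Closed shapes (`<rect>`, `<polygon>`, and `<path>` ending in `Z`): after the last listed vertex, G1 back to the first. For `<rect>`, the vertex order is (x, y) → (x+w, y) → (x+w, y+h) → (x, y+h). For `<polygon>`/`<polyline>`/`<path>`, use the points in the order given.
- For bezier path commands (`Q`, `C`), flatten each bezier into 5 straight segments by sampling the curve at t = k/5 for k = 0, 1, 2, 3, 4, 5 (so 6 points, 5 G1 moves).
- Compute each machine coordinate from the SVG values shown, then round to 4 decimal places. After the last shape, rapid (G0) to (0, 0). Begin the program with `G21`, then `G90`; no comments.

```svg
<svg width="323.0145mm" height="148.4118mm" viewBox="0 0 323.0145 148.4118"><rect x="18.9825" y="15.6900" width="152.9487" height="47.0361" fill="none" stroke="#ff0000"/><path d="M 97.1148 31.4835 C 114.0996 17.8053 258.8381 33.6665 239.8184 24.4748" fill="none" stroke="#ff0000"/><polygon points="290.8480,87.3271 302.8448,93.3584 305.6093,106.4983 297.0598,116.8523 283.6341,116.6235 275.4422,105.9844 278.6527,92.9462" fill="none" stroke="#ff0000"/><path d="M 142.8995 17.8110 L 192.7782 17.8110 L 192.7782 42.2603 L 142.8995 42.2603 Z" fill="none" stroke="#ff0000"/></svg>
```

viewBox `0 0 323.0145 148.4118` with mm width/height → 1 unit = 1 mm. Flip: y_m = 148.4118 − y_svg.

**Shape 1** — `<rect>` rectangle, stroke `#ff0000` → cut (S775, F1301). Machine vertices: (18.9825,132.7218) → (171.9312,132.7218) → (171.9312,85.6857) → (18.9825,85.6857) → (18.9825,132.7218). Closed: final G1 returns to the first vertex.

**Shape 2** — `<path>` cubic bezier, stroke `#ff0000` → cut (S775, F1301). Control points (SVG): P0=(97.1148,31.4835), P1=(114.0996,17.8053), P2=(258.8381,33.6665), P3=(239.8184,24.4748); sampled at t=k/5. Machine vertices: (97.1148,116.9283) → (120.3040,122.0272) → (160.1616,122.6571) → (202.6949,121.4384) → (233.9113,120.9916) → (239.8184,123.9370). Open path.

**Shape 3** — `<polygon>` regular polygon, stroke `#ff0000` → cut (S775, F1301). Machine vertices: (290.8480,61.0847) → (302.8448,55.0534) → (305.6093,41.9135) → (297.0598,31.5595) → (283.6341,31.7883) → (275.4422,42.4274) → (278.6527,55.4656) → (290.8480,61.0847). Closed: final G1 returns to the first vertex.

**Shape 4** — `<path>` rectangle, stroke `#ff0000` → cut (S775, F1301). Machine vertices: (142.8995,130.6008) → (192.7782,130.6008) → (192.7782,106.1515) → (142.8995,106.1515) → (142.8995,130.6008). Closed: final G1 returns to the first vertex.

G21
G90
G0 X18.9825 Y132.7218
M3 S775
G1 X171.9312 Y132.7218 F1301
G1 X171.9312 Y85.6857
G1 X18.9825 Y85.6857
G1 X18.9825 Y132.7218
G0 X97.1148 Y116.9283
M3 S775
G1 X120.3040 Y122.0272 F1301
G1 X160.1616 Y122.6571
G1 X202.6949 Y121.4384
G1 X233.9113 Y120.9916
G1 X239.8184 Y123.9370
G0 X290.8480 Y61.0847
M3 S775
G1 X302.8448 Y55.0534 F1301
G1 X305.6093 Y41.9135
G1 X297.0598 Y31.5595
G1 X283.6341 Y31.7883
G1 X275.4422 Y42.4274
G1 X278.6527 Y55.4656
G1 X290.8480 Y61.0847
G0 X142.8995 Y130.6008
M3 S775
G1 X192.7782 Y130.6008 F1301
G1 X192.7782 Y106.1515
G1 X142.8995 Y106.1515
G1 X142.8995 Y130.6008
M5
G0 X0.0000 Y0.0000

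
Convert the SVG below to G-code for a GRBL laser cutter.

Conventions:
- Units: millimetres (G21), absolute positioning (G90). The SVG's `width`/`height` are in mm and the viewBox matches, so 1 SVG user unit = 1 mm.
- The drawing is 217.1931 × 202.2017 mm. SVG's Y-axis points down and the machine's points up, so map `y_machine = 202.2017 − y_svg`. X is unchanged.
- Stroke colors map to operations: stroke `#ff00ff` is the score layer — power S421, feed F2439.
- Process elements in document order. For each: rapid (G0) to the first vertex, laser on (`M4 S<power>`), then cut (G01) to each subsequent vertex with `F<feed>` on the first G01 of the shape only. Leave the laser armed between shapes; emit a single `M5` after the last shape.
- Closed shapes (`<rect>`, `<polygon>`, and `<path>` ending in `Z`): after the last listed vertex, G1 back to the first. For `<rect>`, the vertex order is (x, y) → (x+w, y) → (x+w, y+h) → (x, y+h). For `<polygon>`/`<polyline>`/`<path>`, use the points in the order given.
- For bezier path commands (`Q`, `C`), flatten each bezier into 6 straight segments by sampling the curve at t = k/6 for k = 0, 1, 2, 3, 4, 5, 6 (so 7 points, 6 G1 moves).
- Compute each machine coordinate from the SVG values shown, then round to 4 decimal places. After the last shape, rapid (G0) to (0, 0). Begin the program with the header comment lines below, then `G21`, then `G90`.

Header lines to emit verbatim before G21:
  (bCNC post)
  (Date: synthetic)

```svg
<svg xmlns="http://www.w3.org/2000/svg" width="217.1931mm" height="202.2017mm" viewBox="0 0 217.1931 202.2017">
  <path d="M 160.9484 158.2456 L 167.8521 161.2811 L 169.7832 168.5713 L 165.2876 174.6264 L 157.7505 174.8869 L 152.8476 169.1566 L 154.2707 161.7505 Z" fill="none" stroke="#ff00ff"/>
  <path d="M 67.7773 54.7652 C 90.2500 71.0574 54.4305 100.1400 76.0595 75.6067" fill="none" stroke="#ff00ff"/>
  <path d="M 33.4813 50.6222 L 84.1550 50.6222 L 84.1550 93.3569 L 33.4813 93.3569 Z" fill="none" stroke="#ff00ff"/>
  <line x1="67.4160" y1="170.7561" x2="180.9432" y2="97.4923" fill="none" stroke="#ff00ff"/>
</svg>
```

(bCNC post)
(Date: synthetic)
G21
G90
G0 X160.9484 Y43.9561
M4 S421
G01 X167.8521 Y40.9206 F2439
G01 X169.7832 Y33.6304
G01 X165.2876 Y27.5753
G01 X157.7505 Y27.3148
G01 X152.8476 Y33.0451
G01 X154.2707 Y40.4512
G01 X160.9484 Y43.9561
G0 X67.7773 Y147.4365
M4 S421
G01 X74.6918 Y138.5320 F2439
G01 X75.1060 Y129.3403
G01 X72.2348 Y121.7062
G01 X69.2933 Y117.4742
G01 X69.4965 Y118.4889
G01 X76.0595 Y126.5950
G0 X33.4813 Y151.5795
M4 S421
G01 X84.1550 Y151.5795 F2439
G01 X84.1550 Y108.8448
G01 X33.4813 Y108.8448
G01 X33.4813 Y151.5795
G0 X67.4160 Y31.4456
M4 S421
G01 X180.9432 Y104.7094 F2439
M5
G0 X0.0000 Y0.0000

1 u = 1 mm; y_m = 202.2017 − y.

[1] `<path>` regular polygon, #ff00ff→score S421 F2439: (160.9484,43.9561) → (167.8521,40.9206) → (169.7832,33.6304) → (165.2876,27.5753) → (157.7505,27.3148) → (152.8476,33.0451) → (154.2707,40.4512) → (160.9484,43.9561) (closed)

[2] `<path>` cubic bezier, #ff00ff→score S421 F2439: (67.7773,147.4365) → (74.6918,138.5320) → (75.1060,129.3403) → (72.2348,121.7062) → (69.2933,117.4742) → (69.4965,118.4889) → (76.0595,126.5950)

[3] `<path>` rectangle, #ff00ff→score S421 F2439: (33.4813,151.5795) → (84.1550,151.5795) → (84.1550,108.8448) → (33.4813,108.8448) → (33.4813,151.5795) (closed)

[4] `<line>` line segment, #ff00ff→score S421 F2439: (67.4160,31.4456) → (180.9432,104.7094)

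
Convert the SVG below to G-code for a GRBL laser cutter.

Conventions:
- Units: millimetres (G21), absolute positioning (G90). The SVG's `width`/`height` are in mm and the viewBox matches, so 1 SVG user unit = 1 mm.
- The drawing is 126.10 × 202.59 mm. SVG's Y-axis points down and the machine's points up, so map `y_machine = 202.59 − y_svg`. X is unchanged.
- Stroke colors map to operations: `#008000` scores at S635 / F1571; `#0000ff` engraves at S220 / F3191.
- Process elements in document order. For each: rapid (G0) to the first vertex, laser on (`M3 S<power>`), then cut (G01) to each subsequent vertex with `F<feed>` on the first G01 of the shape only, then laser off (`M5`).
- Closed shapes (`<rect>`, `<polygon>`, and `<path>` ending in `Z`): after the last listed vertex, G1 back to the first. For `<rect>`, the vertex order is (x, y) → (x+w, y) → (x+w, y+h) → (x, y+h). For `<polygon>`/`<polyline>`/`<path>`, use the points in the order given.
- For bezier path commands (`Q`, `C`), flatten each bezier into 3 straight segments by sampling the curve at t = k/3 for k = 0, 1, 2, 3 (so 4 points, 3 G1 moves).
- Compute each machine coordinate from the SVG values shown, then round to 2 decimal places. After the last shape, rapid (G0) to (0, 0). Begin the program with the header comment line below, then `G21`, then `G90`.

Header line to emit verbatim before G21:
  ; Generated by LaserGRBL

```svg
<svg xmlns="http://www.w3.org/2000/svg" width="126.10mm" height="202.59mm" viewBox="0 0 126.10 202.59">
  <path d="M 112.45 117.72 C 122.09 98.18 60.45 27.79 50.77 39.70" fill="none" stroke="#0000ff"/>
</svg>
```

1 u = 1 mm; y_m = 202.59 − y.

[1] `<path>` cubic bezier, #0000ff→engrave S220 F3191: (112.45,84.87) → (102.89,116.43) → (73.21,152.30) → (50.77,162.89)

; Generated by LaserGRBL
G21
G90
G0 X112.45 Y84.87
M3 S220
G01 X102.89 Y116.43 F3191
G01 X73.21 Y152.30
G01 X50.77 Y162.89
M5
G0 X0.00 Y0.00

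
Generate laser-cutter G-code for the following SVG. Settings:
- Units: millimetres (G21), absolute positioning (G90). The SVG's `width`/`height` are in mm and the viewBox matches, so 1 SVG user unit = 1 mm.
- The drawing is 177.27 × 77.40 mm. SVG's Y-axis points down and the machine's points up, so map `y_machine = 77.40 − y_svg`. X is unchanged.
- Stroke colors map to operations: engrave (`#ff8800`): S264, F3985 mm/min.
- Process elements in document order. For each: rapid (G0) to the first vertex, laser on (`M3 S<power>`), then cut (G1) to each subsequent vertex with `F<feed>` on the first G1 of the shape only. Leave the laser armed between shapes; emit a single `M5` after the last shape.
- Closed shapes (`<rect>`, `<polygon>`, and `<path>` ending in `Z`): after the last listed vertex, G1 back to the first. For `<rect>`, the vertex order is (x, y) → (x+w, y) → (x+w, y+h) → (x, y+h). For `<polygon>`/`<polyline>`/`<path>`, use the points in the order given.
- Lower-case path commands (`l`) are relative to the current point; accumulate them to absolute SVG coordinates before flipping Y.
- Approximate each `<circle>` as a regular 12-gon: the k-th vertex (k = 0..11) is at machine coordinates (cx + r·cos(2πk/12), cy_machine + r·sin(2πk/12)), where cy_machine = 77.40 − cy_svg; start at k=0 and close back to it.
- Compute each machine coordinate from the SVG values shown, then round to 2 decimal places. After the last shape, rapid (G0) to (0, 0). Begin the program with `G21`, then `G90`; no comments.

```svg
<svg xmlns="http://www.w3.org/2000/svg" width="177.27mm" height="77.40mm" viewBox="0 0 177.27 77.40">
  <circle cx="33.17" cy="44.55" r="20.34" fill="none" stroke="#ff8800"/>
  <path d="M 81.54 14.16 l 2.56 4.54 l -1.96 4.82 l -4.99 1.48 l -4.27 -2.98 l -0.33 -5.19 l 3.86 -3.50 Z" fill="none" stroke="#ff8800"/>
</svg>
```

G21
G90
G0 X53.51 Y32.85
M3 S264
G1 X50.78 Y43.02 F3985
G1 X43.34 Y50.46
G1 X33.17 Y53.19
G1 X23.00 Y50.46
G1 X15.56 Y43.02
G1 X12.83 Y32.85
G1 X15.56 Y22.68
G1 X23.00 Y15.24
G1 X33.17 Y12.51
G1 X43.34 Y15.24
G1 X50.78 Y22.68
G1 X53.51 Y32.85
G0 X81.54 Y63.24
M3 S264
G1 X84.10 Y58.70 F3985
G1 X82.14 Y53.88
G1 X77.15 Y52.40
G1 X72.88 Y55.38
G1 X72.55 Y60.57
G1 X76.41 Y64.07
G1 X81.54 Y63.24
M5
G0 X0.00 Y0.00

viewBox `0 0 177.27 77.40` with mm width/height → 1 unit = 1 mm. Flip: y_m = 77.40 − y_svg.

**Shape 1** — `<circle>` circle, stroke `#ff8800` → engrave (S264, F3985). Machine vertices: (53.51,32.85) → (50.78,43.02) → (43.34,50.46) → (33.17,53.19) → (23.00,50.46) → (15.56,43.02) → (12.83,32.85) → (15.56,22.68) → (23.00,15.24) → (33.17,12.51) → (43.34,15.24) → (50.78,22.68) → (53.51,32.85). Closed: final G1 returns to the first vertex.

**Shape 2** — `<path>` regular polygon, stroke `#ff8800` → engrave (S264, F3985). Machine vertices: (81.54,63.24) → (84.10,58.70) → (82.14,53.88) → (77.15,52.40) → (72.88,55.38) → (72.55,60.57) → (76.41,64.07) → (81.54,63.24). Closed: final G1 returns to the first vertex.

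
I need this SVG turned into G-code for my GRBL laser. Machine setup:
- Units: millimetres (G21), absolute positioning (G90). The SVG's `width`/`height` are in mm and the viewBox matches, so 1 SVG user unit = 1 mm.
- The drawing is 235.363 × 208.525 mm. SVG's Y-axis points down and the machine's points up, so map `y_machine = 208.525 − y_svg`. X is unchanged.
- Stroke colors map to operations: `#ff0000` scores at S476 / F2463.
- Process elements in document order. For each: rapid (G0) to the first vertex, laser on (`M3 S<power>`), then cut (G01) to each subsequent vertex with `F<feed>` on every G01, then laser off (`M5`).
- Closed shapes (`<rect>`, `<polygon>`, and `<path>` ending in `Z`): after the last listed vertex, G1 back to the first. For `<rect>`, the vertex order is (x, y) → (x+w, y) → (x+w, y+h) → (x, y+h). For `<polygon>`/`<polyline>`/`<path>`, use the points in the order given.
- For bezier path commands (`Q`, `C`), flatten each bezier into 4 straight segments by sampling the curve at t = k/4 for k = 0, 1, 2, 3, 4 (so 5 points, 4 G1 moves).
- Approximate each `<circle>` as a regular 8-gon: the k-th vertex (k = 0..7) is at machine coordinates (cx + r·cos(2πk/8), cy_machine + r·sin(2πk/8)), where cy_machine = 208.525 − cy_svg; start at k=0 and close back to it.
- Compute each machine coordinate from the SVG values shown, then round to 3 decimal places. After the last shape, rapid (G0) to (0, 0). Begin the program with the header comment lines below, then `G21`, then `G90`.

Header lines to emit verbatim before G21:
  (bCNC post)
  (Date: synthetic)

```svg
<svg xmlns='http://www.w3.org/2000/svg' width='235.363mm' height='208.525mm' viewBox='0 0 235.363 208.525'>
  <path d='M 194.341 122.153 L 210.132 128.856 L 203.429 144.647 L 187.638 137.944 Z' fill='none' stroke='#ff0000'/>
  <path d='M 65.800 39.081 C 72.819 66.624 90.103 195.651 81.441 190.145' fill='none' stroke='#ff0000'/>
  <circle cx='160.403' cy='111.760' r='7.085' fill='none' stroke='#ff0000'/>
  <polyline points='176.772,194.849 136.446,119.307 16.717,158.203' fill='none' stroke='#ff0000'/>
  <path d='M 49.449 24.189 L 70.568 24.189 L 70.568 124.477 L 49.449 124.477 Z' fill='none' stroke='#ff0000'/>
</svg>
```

(bCNC post)
(Date: synthetic)
G21
G90
G0 X194.341 Y86.372
M3 S476
G01 X210.132 Y79.669 F2463
G01 X203.429 Y63.878 F2463
G01 X187.638 Y70.581 F2463
G01 X194.341 Y86.372 F2463
M5
G0 X65.800 Y169.444
M3 S476
G01 X72.423 Y133.446 F2463
G01 X79.501 Y81.519 F2463
G01 X83.638 Y35.788 F2463
G01 X81.441 Y18.380 F2463
M5
G0 X167.488 Y96.765
M3 S476
G01 X165.413 Y101.775 F2463
G01 X160.403 Y103.850 F2463
G01 X155.393 Y101.775 F2463
G01 X153.318 Y96.765 F2463
G01 X155.393 Y91.755 F2463
G01 X160.403 Y89.680 F2463
G01 X165.413 Y91.755 F2463
G01 X167.488 Y96.765 F2463
M5
G0 X176.772 Y13.676
M3 S476
G01 X136.446 Y89.218 F2463
G01 X16.717 Y50.322 F2463
M5
G0 X49.449 Y184.336
M3 S476
G01 X70.568 Y184.336 F2463
G01 X70.568 Y84.048 F2463
G01 X49.449 Y84.048 F2463
G01 X49.449 Y184.336 F2463
M5
G0 X0.000 Y0.000

1 u = 1 mm; y_m = 208.525 − y.

[1] `<path>` regular polygon, #ff0000→score S476 F2463: (194.341,86.372) → (210.132,79.669) → (203.429,63.878) → (187.638,70.581) → (194.341,86.372) (closed)

[2] `<path>` cubic bezier, #ff0000→score S476 F2463: (65.800,169.444) → (72.423,133.446) → (79.501,81.519) → (83.638,35.788) → (81.441,18.380)

[3] `<circle>` circle, #ff0000→score S476 F2463: (167.488,96.765) → (165.413,101.775) → (160.403,103.850) → (155.393,101.775) → (153.318,96.765) → (155.393,91.755) → (160.403,89.680) → (165.413,91.755) → (167.488,96.765) (closed)

[4] `<polyline>` open polyline, #ff0000→score S476 F2463: (176.772,13.676) → (136.446,89.218) → (16.717,50.322)

[5] `<path>` rectangle, #ff0000→score S476 F2463: (49.449,184.336) → (70.568,184.336) → (70.568,84.048) → (49.449,84.048) → (49.449,184.336) (closed)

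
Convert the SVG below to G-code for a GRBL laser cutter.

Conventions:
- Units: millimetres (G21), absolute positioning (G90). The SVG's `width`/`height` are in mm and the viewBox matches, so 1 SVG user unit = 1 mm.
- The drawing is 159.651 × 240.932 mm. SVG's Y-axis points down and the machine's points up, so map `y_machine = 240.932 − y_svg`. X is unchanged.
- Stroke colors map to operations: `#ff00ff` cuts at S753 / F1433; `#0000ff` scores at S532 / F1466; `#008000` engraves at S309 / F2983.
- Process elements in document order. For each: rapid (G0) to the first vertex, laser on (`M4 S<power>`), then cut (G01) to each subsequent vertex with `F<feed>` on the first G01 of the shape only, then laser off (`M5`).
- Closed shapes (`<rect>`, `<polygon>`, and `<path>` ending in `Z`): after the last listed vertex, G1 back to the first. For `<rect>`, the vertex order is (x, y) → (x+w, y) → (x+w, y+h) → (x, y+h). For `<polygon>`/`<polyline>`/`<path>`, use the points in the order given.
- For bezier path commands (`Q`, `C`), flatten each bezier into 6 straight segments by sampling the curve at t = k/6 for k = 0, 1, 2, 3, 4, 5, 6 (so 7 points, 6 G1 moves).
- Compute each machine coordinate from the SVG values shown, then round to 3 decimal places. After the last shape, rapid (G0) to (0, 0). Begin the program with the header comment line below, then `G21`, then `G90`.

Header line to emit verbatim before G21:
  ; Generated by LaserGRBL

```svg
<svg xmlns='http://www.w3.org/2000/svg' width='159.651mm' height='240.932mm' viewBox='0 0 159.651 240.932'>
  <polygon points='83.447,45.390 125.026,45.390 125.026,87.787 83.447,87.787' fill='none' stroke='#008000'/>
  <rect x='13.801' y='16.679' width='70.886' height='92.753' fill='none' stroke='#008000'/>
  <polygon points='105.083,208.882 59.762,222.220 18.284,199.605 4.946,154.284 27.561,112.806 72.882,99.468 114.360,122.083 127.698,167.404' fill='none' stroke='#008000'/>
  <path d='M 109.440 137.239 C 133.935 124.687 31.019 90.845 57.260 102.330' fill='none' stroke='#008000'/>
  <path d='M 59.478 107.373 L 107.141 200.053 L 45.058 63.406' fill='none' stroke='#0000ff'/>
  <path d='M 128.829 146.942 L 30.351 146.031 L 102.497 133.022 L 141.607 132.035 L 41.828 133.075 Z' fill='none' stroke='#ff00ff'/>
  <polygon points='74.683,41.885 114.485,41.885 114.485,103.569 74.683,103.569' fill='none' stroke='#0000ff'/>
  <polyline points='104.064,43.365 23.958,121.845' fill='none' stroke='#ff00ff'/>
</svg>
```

; Generated by LaserGRBL
G21
G90
G0 X83.447 Y195.542
M4 S309
G01 X125.026 Y195.542 F2983
G01 X125.026 Y153.145
G01 X83.447 Y153.145
G01 X83.447 Y195.542
M5
G0 X13.801 Y224.253
M4 S309
G01 X84.687 Y224.253 F2983
G01 X84.687 Y131.500
G01 X13.801 Y131.500
G01 X13.801 Y224.253
M5
G0 X105.083 Y32.050
M4 S309
G01 X59.762 Y18.712 F2983
G01 X18.284 Y41.327
G01 X4.946 Y86.648
G01 X27.561 Y128.126
G01 X72.882 Y141.464
G01 X114.360 Y118.849
G01 X127.698 Y73.528
G01 X105.083 Y32.050
M5
G0 X109.440 Y103.693
M4 S309
G01 X112.258 Y111.435 F2983
G01 X100.967 Y120.874
G01 X82.695 Y130.161
G01 X64.569 Y137.445
G01 X53.715 Y140.876
G01 X57.260 Y138.602
M5
G0 X59.478 Y133.559
M4 S532
G01 X107.141 Y40.879 F1466
G01 X45.058 Y177.526
M5
G0 X128.829 Y93.990
M4 S753
G01 X30.351 Y94.901 F1433
G01 X102.497 Y107.910
G01 X141.607 Y108.897
G01 X41.828 Y107.857
G01 X128.829 Y93.990
M5
G0 X74.683 Y199.047
M4 S532
G01 X114.485 Y199.047 F1466
G01 X114.485 Y137.363
G01 X74.683 Y137.363
G01 X74.683 Y199.047
M5
G0 X104.064 Y197.567
M4 S753
G01 X23.958 Y119.087 F1433
M5
G0 X0.000 Y0.000

viewBox `0 0 159.651 240.932` with mm width/height → 1 unit = 1 mm. Flip: y_m = 240.932 − y_svg.

**Shape 1** — `<polygon>` rectangle, stroke `#008000` → engrave (S309, F2983). Machine vertices: (83.447,195.542) → (125.026,195.542) → (125.026,153.145) → (83.447,153.145) → (83.447,195.542). Closed: final G1 returns to the first vertex.

**Shape 2** — `<rect>` rectangle, stroke `#008000` → engrave (S309, F2983). Machine vertices: (13.801,224.253) → (84.687,224.253) → (84.687,131.500) → (13.801,131.500) → (13.801,224.253). Closed: final G1 returns to the first vertex.

**Shape 3** — `<polygon>` regular polygon, stroke `#008000` → engrave (S309, F2983). Machine vertices: (105.083,32.050) → (59.762,18.712) → (18.284,41.327) → (4.946,86.648) → (27.561,128.126) → (72.882,141.464) → (114.360,118.849) → (127.698,73.528) → (105.083,32.050). Closed: final G1 returns to the first vertex.

**Shape 4** — `<path>` cubic bezier, stroke `#008000` → engrave (S309, F2983). Control points (SVG): P0=(109.440,137.239), P1=(133.935,124.687), P2=(31.019,90.845), P3=(57.260,102.330); sampled at t=k/6. Machine vertices: (109.440,103.693) → (112.258,111.435) → (100.967,120.874) → (82.695,130.161) → (64.569,137.445) → (53.715,140.876) → (57.260,138.602). Open path.

**Shape 5** — `<path>` open polyline, stroke `#0000ff` → score (S532, F1466). Machine vertices: (59.478,133.559) → (107.141,40.879) → (45.058,177.526). Open path.

**Shape 6** — `<path>` closed polygon, stroke `#ff00ff` → cut (S753, F1433). Machine vertices: (128.829,93.990) → (30.351,94.901) → (102.497,107.910) → (141.607,108.897) → (41.828,107.857) → (128.829,93.990). Closed: final G1 returns to the first vertex.

**Shape 7** — `<polygon>` rectangle, stroke `#0000ff` → score (S532, F1466). Machine vertices: (74.683,199.047) → (114.485,199.047) → (114.485,137.363) → (74.683,137.363) → (74.683,199.047). Closed: final G1 returns to the first vertex.

**Shape 8** — `<polyline>` line segment, stroke `#ff00ff` → cut (S753, F1433). Machine vertices: (104.064,197.567) → (23.958,119.087). Open path.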